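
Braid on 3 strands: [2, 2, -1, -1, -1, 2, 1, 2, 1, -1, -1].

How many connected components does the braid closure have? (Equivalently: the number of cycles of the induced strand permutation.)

Track the strand permutation on 3 strands, starting from identity.
  step 1: s2 swaps positions 2,3 -> [1 3 2]
  step 2: s2 swaps positions 2,3 -> [1 2 3]
  step 3: s1^-1 swaps positions 1,2 -> [2 1 3]
  step 4: s1^-1 swaps positions 1,2 -> [1 2 3]
  step 5: s1^-1 swaps positions 1,2 -> [2 1 3]
  step 6: s2 swaps positions 2,3 -> [2 3 1]
  step 7: s1 swaps positions 1,2 -> [3 2 1]
  step 8: s2 swaps positions 2,3 -> [3 1 2]
  step 9: s1 swaps positions 1,2 -> [1 3 2]
  step 10: s1^-1 swaps positions 1,2 -> [3 1 2]
  step 11: s1^-1 swaps positions 1,2 -> [1 3 2]
Final permutation (position -> original strand): [1 3 2]
Closure components = cycle count of this permutation = 2.

Answer: 2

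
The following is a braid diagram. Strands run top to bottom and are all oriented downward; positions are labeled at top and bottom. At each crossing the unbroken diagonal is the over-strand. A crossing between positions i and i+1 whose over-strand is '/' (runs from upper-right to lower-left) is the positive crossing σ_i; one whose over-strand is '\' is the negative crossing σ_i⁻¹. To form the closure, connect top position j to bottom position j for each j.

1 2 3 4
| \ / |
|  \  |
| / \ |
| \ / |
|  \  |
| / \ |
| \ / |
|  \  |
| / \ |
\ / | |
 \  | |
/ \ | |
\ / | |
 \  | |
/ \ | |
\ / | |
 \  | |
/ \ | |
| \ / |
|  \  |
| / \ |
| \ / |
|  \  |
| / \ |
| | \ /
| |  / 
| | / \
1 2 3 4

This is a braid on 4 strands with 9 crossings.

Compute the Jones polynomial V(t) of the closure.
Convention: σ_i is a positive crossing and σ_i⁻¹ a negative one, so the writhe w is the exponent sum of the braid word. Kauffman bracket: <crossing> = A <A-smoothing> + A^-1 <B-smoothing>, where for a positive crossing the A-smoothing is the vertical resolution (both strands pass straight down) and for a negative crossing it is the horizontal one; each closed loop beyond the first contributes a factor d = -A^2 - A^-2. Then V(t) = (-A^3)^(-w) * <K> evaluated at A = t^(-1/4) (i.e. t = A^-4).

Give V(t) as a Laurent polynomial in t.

t^-3 + 2*t^-5 - 2*t^-6 + 2*t^-7 - 3*t^-8 + 2*t^-9 - 2*t^-10 + t^-11

Derivation:
Reading the diagram top to bottom ('/'-over between positions i,i+1 = s_i, '\'-over = s_i^-1): braid word = s2^-1 s2^-1 s2^-1 s1^-1 s1^-1 s1^-1 s2^-1 s2^-1 s3.
The presented braid s2^-1 s2^-1 s2^-1 s1^-1 s1^-1 s1^-1 s2^-1 s2^-1 s3 on 4 strands reduces by inverse Markov moves (closure unchanged at each step):
  Destabilize: the word has the form β·s3 where s3 occurs only as the final letter (β ∈ B_3); drop it and the last strand → 3 strands.
Reduced to β = s2^-1 s2^-1 s2^-1 s1^-1 s1^-1 s1^-1 s2^-1 s2^-1 on 3 strands, 8 crossings.
Compute on β:
Braid: s2^-1 s2^-1 s2^-1 s1^-1 s1^-1 s1^-1 s2^-1 s2^-1 on 3 strands, 8 crossings.
Writhe w = (#positive) - (#negative) = 0 - 8 = -8.
Computing the Kauffman bracket via state sum. There are 2^8 = 256 states.
For each crossing: s=0 is the vertical smoothing, s=1 horizontal. Crossing k contributes A^(sign_k * (1 - 2*s_k)); loop factor d = -A^2 - A^-2.
Tabulate the states by total A-exponent and number of loops L (A-exp: L × count):
  A^8: L=7 ×1
  A^6: L=6 ×8
  A^4: L=5 ×28
  A^2: L=4 ×55, L=6 ×1
  A^0: L=3 ×65, L=5 ×5
  A^-2: L=2 ×45, L=4 ×11
  A^-4: L=1 ×15, L=3 ×13
  A^-6: L=2 ×8
  A^-8: L=3 ×1
Each group contributes A^e * Σ count * d^(L-1):
Powers of d = -A^2 - A^-2: d^2 = A^4 + 2 + A^-4; d^3 = -A^6 - 3*A^2 - 3*A^-2 - A^-6; d^4 = A^8 + 4*A^4 + 6 + 4*A^-4 + A^-8; d^5 = -A^10 - 5*A^6 - 10*A^2 - 10*A^-2 - 5*A^-6 - A^-10; d^6 = A^12 + 6*A^8 + 15*A^4 + 20 + 15*A^-4 + 6*A^-8 + A^-12.
  A^8 * (d^6) = A^20 + 6*A^16 + 15*A^12 + 20*A^8 + 15*A^4 + 6 + A^-4
  A^6 * (8*d^5) = -8*A^16 - 40*A^12 - 80*A^8 - 80*A^4 - 40 - 8*A^-4
  A^4 * (28*d^4) = 28*A^12 + 112*A^8 + 168*A^4 + 112 + 28*A^-4
  A^2 * (55*d^3 + d^5) = -A^12 - 60*A^8 - 175*A^4 - 175 - 60*A^-4 - A^-8
  A^0 * (65*d^2 + 5*d^4) = 5*A^8 + 85*A^4 + 160 + 85*A^-4 + 5*A^-8
  A^-2 * (45*d + 11*d^3) = -11*A^4 - 78 - 78*A^-4 - 11*A^-8
  A^-4 * (15 + 13*d^2) = 13 + 41*A^-4 + 13*A^-8
  A^-6 * (8*d) = -8*A^-4 - 8*A^-8
  A^-8 * (d^2) = A^-4 + 2*A^-8 + A^-12
Summing the groups: <K> = A^20 - 2*A^16 + 2*A^12 - 3*A^8 + 2*A^4 - 2 + 2*A^-4 + A^-12
Normalise by the writhe: (-A^3)^(-w) = (-A^3)^(8) = A^24, so f(A) = A^24 * <K> = A^44 - 2*A^40 + 2*A^36 - 3*A^32 + 2*A^28 - 2*A^24 + 2*A^20 + A^12.
Substitute A = t^(-1/4), i.e. A^e → t^(-e/4): V(t) = t^-3 + 2*t^-5 - 2*t^-6 + 2*t^-7 - 3*t^-8 + 2*t^-9 - 2*t^-10 + t^-11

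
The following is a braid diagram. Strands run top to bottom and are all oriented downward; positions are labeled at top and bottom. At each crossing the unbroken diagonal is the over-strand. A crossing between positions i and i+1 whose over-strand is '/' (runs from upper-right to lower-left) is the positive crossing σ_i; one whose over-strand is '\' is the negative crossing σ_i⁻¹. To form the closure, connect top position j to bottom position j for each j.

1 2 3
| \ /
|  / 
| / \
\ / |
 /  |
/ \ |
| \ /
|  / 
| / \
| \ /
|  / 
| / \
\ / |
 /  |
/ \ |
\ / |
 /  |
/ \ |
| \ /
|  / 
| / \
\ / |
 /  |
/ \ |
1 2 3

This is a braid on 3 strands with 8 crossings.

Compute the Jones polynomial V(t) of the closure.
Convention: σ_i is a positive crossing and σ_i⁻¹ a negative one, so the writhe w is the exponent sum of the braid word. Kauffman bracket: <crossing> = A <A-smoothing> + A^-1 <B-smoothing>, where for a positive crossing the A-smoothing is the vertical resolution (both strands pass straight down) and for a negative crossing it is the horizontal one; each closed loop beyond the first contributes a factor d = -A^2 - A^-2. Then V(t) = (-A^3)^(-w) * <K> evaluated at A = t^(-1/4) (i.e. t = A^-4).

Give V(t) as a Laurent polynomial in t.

Reading the diagram top to bottom ('/'-over between positions i,i+1 = s_i, '\'-over = s_i^-1): braid word = s2 s1 s2 s2 s1 s1 s2 s1.
Braid: s2 s1 s2 s2 s1 s1 s2 s1 on 3 strands, 8 crossings.
Writhe w = (#positive) - (#negative) = 8 - 0 = 8.
Computing the Kauffman bracket via state sum. There are 2^8 = 256 states.
Each crossing splits two ways (0=vertical, 1=horizontal). The state's weight is A^(#A-smoothings - #B-smoothings) * d^(loops - 1).
Tabulate the states by total A-exponent and number of loops L (A-exp: L × count):
  A^8: L=3 ×1
  A^6: L=2 ×8
  A^4: L=1 ×16, L=3 ×12
  A^2: L=2 ×48, L=4 ×8
  A^0: L=1 ×17, L=3 ×51, L=5 ×2
  A^-2: L=2 ×34, L=4 ×22
  A^-4: L=1 ×4, L=3 ×21, L=5 ×3
  A^-6: L=2 ×4, L=4 ×4
  A^-8: L=3 ×1
Each group contributes A^e * Σ count * d^(L-1):
Powers of d = -A^2 - A^-2: d^2 = A^4 + 2 + A^-4; d^3 = -A^6 - 3*A^2 - 3*A^-2 - A^-6; d^4 = A^8 + 4*A^4 + 6 + 4*A^-4 + A^-8.
  A^8 * (d^2) = A^12 + 2*A^8 + A^4
  A^6 * (8*d) = -8*A^8 - 8*A^4
  A^4 * (16 + 12*d^2) = 12*A^8 + 40*A^4 + 12
  A^2 * (48*d + 8*d^3) = -8*A^8 - 72*A^4 - 72 - 8*A^-4
  A^0 * (17 + 51*d^2 + 2*d^4) = 2*A^8 + 59*A^4 + 131 + 59*A^-4 + 2*A^-8
  A^-2 * (34*d + 22*d^3) = -22*A^4 - 100 - 100*A^-4 - 22*A^-8
  A^-4 * (4 + 21*d^2 + 3*d^4) = 3*A^4 + 33 + 64*A^-4 + 33*A^-8 + 3*A^-12
  A^-6 * (4*d + 4*d^3) = -4 - 16*A^-4 - 16*A^-8 - 4*A^-12
  A^-8 * (d^2) = A^-4 + 2*A^-8 + A^-12
Summing the groups: <K> = A^12 + A^4 - A^-8
Normalise by the writhe: (-A^3)^(-w) = (-A^3)^(-8) = A^-24, so f(A) = A^-24 * <K> = A^-12 + A^-20 - A^-32.
Substitute A = t^(-1/4), i.e. A^e → t^(-e/4): V(t) = -t^8 + t^5 + t^3

Answer: -t^8 + t^5 + t^3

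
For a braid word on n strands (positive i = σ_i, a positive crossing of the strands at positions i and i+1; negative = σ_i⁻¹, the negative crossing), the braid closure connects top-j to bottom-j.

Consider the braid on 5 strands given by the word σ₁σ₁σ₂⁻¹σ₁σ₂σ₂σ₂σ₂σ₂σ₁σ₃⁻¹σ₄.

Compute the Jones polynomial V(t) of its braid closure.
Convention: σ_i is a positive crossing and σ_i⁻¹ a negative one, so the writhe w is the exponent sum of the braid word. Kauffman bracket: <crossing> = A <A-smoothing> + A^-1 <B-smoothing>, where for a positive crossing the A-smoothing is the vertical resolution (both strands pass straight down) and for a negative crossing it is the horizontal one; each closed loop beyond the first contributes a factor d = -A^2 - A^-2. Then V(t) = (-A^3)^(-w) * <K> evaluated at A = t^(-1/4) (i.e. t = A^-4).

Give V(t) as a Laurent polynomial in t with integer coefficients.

The presented braid s1 s1 s2^-1 s1 s2 s2 s2 s2 s2 s1 s3^-1 s4 on 5 strands reduces by inverse Markov moves (closure unchanged at each step):
  Destabilize: the word has the form β·s4 where s4 occurs only as the final letter (β ∈ B_4); drop it and the last strand → 4 strands.
  Destabilize: the word has the form β·s3^-1 where s3^-1 occurs only as the final letter (β ∈ B_3); drop it and the last strand → 3 strands.
Reduced to β = s1 s1 s2^-1 s1 s2 s2 s2 s2 s2 s1 on 3 strands, 10 crossings.
Compute on β:
Braid: s1 s1 s2^-1 s1 s2 s2 s2 s2 s2 s1 on 3 strands, 10 crossings.
Writhe w = (#positive) - (#negative) = 9 - 1 = 8.
Computing the Kauffman bracket via state sum. There are 2^10 = 1024 states.
Smooth each crossing (0=||, 1=⌣⌢); contribution A^(Σ sign_k(1-2s_k)) * d^(L-1).
Tabulate the states by total A-exponent and number of loops L (A-exp: L × count):
  A^10: L=2 ×1
  A^8: L=1 ×4, L=3 ×6
  A^6: L=2 ×35, L=4 ×10
  A^4: L=1 ×35, L=3 ×75, L=5 ×10
  A^2: L=2 ×115, L=4 ×90, L=6 ×5
  A^0: L=3 ×185, L=5 ×66, L=7 ×1
  A^-2: L=4 ×180, L=6 ×30
  A^-4: L=5 ×112, L=7 ×8
  A^-6: L=6 ×44, L=8 ×1
  A^-8: L=7 ×10
  A^-10: L=8 ×1
Each group contributes A^e * Σ count * d^(L-1):
Powers of d = -A^2 - A^-2: d^2 = A^4 + 2 + A^-4; d^3 = -A^6 - 3*A^2 - 3*A^-2 - A^-6; d^4 = A^8 + 4*A^4 + 6 + 4*A^-4 + A^-8; d^5 = -A^10 - 5*A^6 - 10*A^2 - 10*A^-2 - 5*A^-6 - A^-10; d^6 = A^12 + 6*A^8 + 15*A^4 + 20 + 15*A^-4 + 6*A^-8 + A^-12; d^7 = -A^14 - 7*A^10 - 21*A^6 - 35*A^2 - 35*A^-2 - 21*A^-6 - 7*A^-10 - A^-14.
  A^10 * (d) = -A^12 - A^8
  A^8 * (4 + 6*d^2) = 6*A^12 + 16*A^8 + 6*A^4
  A^6 * (35*d + 10*d^3) = -10*A^12 - 65*A^8 - 65*A^4 - 10
  A^4 * (35 + 75*d^2 + 10*d^4) = 10*A^12 + 115*A^8 + 245*A^4 + 115 + 10*A^-4
  A^2 * (115*d + 90*d^3 + 5*d^5) = -5*A^12 - 115*A^8 - 435*A^4 - 435 - 115*A^-4 - 5*A^-8
  A^0 * (185*d^2 + 66*d^4 + d^6) = A^12 + 72*A^8 + 464*A^4 + 786 + 464*A^-4 + 72*A^-8 + A^-12
  A^-2 * (180*d^3 + 30*d^5) = -30*A^8 - 330*A^4 - 840 - 840*A^-4 - 330*A^-8 - 30*A^-12
  A^-4 * (112*d^4 + 8*d^6) = 8*A^8 + 160*A^4 + 568 + 832*A^-4 + 568*A^-8 + 160*A^-12 + 8*A^-16
  A^-6 * (44*d^5 + d^7) = -A^8 - 51*A^4 - 241 - 475*A^-4 - 475*A^-8 - 241*A^-12 - 51*A^-16 - A^-20
  A^-8 * (10*d^6) = 10*A^4 + 60 + 150*A^-4 + 200*A^-8 + 150*A^-12 + 60*A^-16 + 10*A^-20
  A^-10 * (d^7) = -A^4 - 7 - 21*A^-4 - 35*A^-8 - 35*A^-12 - 21*A^-16 - 7*A^-20 - A^-24
Summing the groups: <K> = A^12 - A^8 + 3*A^4 - 4 + 5*A^-4 - 5*A^-8 + 5*A^-12 - 4*A^-16 + 2*A^-20 - A^-24
Normalise by the writhe: (-A^3)^(-w) = (-A^3)^(-8) = A^-24, so f(A) = A^-24 * <K> = A^-12 - A^-16 + 3*A^-20 - 4*A^-24 + 5*A^-28 - 5*A^-32 + 5*A^-36 - 4*A^-40 + 2*A^-44 - A^-48.
Substitute A = t^(-1/4), i.e. A^e → t^(-e/4): V(t) = -t^12 + 2*t^11 - 4*t^10 + 5*t^9 - 5*t^8 + 5*t^7 - 4*t^6 + 3*t^5 - t^4 + t^3

Answer: -t^12 + 2*t^11 - 4*t^10 + 5*t^9 - 5*t^8 + 5*t^7 - 4*t^6 + 3*t^5 - t^4 + t^3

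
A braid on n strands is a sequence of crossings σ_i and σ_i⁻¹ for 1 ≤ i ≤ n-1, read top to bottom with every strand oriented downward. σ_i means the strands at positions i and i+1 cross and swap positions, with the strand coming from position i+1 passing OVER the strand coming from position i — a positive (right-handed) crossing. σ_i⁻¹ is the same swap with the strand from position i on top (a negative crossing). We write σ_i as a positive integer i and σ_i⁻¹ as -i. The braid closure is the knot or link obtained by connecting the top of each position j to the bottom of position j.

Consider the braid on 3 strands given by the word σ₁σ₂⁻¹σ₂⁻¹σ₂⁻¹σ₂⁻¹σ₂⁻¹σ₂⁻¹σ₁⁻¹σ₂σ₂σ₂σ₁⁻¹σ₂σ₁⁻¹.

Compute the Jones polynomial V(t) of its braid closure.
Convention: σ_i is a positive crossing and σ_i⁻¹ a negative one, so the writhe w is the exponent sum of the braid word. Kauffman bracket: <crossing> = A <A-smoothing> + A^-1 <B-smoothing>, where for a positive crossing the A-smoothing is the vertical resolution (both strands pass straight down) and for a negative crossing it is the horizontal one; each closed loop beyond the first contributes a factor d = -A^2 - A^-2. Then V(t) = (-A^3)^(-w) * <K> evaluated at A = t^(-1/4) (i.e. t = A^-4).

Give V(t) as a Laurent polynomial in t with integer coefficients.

-1 + 2*t^-1 - 2*t^-2 + 4*t^-3 - 3*t^-4 + 3*t^-5 - 2*t^-6 + t^-7 - t^-8

Derivation:
The presented braid s1 s2^-1 s2^-1 s2^-1 s2^-1 s2^-1 s2^-1 s1^-1 s2 s2 s2 s1^-1 s2 s1^-1 on 3 strands reduces by inverse Markov moves (closure unchanged at each step):
  Deconjugate: the word is γ·β·γ⁻¹ with γ = s1 s2^-1 (prefix) and γ⁻¹ = s2 s1^-1 (suffix); strip both.
Reduced to β = s2^-1 s2^-1 s2^-1 s2^-1 s2^-1 s1^-1 s2 s2 s2 s1^-1 on 3 strands, 10 crossings.
Compute on β:
Braid: s2^-1 s2^-1 s2^-1 s2^-1 s2^-1 s1^-1 s2 s2 s2 s1^-1 on 3 strands, 10 crossings.
Writhe w = (#positive) - (#negative) = 3 - 7 = -4.
State-sum expansion of <K>. There are 2^10 = 1024 states.
Each crossing splits two ways (0=vertical, 1=horizontal). The state's weight is A^(#A-smoothings - #B-smoothings) * d^(loops - 1).
Tabulate the states by total A-exponent and number of loops L (A-exp: L × count):
  A^10: L=6 ×1
  A^8: L=5 ×10
  A^6: L=4 ×35, L=6 ×10
  A^4: L=3 ×60, L=5 ×50, L=7 ×10
  A^2: L=2 ×55, L=4 ×100, L=6 ×50, L=8 ×5
  A^0: L=1 ×25, L=3 ×101, L=5 ×100, L=7 ×25, L=9 ×1
  A^-2: L=2 ×55, L=4 ×100, L=6 ×50, L=8 ×5
  A^-4: L=1 ×6, L=3 ×54, L=5 ×50, L=7 ×10
  A^-6: L=2 ×9, L=4 ×26, L=6 ×10
  A^-8: L=3 ×5, L=5 ×5
  A^-10: L=4 ×1
Each group contributes A^e * Σ count * d^(L-1):
Powers of d = -A^2 - A^-2: d^2 = A^4 + 2 + A^-4; d^3 = -A^6 - 3*A^2 - 3*A^-2 - A^-6; d^4 = A^8 + 4*A^4 + 6 + 4*A^-4 + A^-8; d^5 = -A^10 - 5*A^6 - 10*A^2 - 10*A^-2 - 5*A^-6 - A^-10; d^6 = A^12 + 6*A^8 + 15*A^4 + 20 + 15*A^-4 + 6*A^-8 + A^-12; d^7 = -A^14 - 7*A^10 - 21*A^6 - 35*A^2 - 35*A^-2 - 21*A^-6 - 7*A^-10 - A^-14; d^8 = A^16 + 8*A^12 + 28*A^8 + 56*A^4 + 70 + 56*A^-4 + 28*A^-8 + 8*A^-12 + A^-16.
  A^10 * (d^5) = -A^20 - 5*A^16 - 10*A^12 - 10*A^8 - 5*A^4 - 1
  A^8 * (10*d^4) = 10*A^16 + 40*A^12 + 60*A^8 + 40*A^4 + 10
  A^6 * (35*d^3 + 10*d^5) = -10*A^16 - 85*A^12 - 205*A^8 - 205*A^4 - 85 - 10*A^-4
  A^4 * (60*d^2 + 50*d^4 + 10*d^6) = 10*A^16 + 110*A^12 + 410*A^8 + 620*A^4 + 410 + 110*A^-4 + 10*A^-8
  A^2 * (55*d + 100*d^3 + 50*d^5 + 5*d^7) = -5*A^16 - 85*A^12 - 455*A^8 - 1030*A^4 - 1030 - 455*A^-4 - 85*A^-8 - 5*A^-12
  A^0 * (25 + 101*d^2 + 100*d^4 + 25*d^6 + d^8) = A^16 + 33*A^12 + 278*A^8 + 932*A^4 + 1397 + 932*A^-4 + 278*A^-8 + 33*A^-12 + A^-16
  A^-2 * (55*d + 100*d^3 + 50*d^5 + 5*d^7) = -5*A^12 - 85*A^8 - 455*A^4 - 1030 - 1030*A^-4 - 455*A^-8 - 85*A^-12 - 5*A^-16
  A^-4 * (6 + 54*d^2 + 50*d^4 + 10*d^6) = 10*A^8 + 110*A^4 + 404 + 614*A^-4 + 404*A^-8 + 110*A^-12 + 10*A^-16
  A^-6 * (9*d + 26*d^3 + 10*d^5) = -10*A^4 - 76 - 187*A^-4 - 187*A^-8 - 76*A^-12 - 10*A^-16
  A^-8 * (5*d^2 + 5*d^4) = 5 + 25*A^-4 + 40*A^-8 + 25*A^-12 + 5*A^-16
  A^-10 * (d^3) = -A^-4 - 3*A^-8 - 3*A^-12 - A^-16
Summing the groups: <K> = -A^20 + A^16 - 2*A^12 + 3*A^8 - 3*A^4 + 4 - 2*A^-4 + 2*A^-8 - A^-12
Normalise by the writhe: (-A^3)^(-w) = (-A^3)^(4) = A^12, so f(A) = A^12 * <K> = -A^32 + A^28 - 2*A^24 + 3*A^20 - 3*A^16 + 4*A^12 - 2*A^8 + 2*A^4 - 1.
Substitute A = t^(-1/4), i.e. A^e → t^(-e/4): V(t) = -1 + 2*t^-1 - 2*t^-2 + 4*t^-3 - 3*t^-4 + 3*t^-5 - 2*t^-6 + t^-7 - t^-8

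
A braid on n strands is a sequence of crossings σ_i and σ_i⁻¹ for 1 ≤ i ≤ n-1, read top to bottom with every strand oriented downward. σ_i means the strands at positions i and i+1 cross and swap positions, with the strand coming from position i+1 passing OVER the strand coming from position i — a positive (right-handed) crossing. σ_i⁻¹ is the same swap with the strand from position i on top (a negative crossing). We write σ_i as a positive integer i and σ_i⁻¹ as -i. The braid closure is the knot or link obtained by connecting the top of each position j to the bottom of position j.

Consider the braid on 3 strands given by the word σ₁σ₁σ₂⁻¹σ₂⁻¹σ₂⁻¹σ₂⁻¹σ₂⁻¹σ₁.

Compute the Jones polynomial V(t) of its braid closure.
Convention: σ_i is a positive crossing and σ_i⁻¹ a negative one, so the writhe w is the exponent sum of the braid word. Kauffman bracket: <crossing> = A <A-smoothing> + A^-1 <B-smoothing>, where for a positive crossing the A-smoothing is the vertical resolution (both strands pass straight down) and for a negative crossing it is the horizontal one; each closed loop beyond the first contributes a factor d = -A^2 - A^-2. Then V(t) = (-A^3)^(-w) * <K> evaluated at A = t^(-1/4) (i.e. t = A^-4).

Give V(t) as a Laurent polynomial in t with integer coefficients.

-t^2 + t - 1 + 3*t^-1 - 2*t^-2 + 3*t^-3 - 2*t^-4 + t^-5 - t^-6

Derivation:
Braid: s1 s1 s2^-1 s2^-1 s2^-1 s2^-1 s2^-1 s1 on 3 strands, 8 crossings.
Writhe w = (#positive) - (#negative) = 3 - 5 = -2.
State-sum expansion of <K>. There are 2^8 = 256 states.
Each crossing splits two ways (0=vertical, 1=horizontal). The state's weight is A^(#A-smoothings - #B-smoothings) * d^(loops - 1).
Tabulate the states by total A-exponent and number of loops L (A-exp: L × count):
  A^8: L=6 ×1
  A^6: L=5 ×8
  A^4: L=4 ×25, L=6 ×3
  A^2: L=3 ×40, L=5 ×15, L=7 ×1
  A^0: L=2 ×35, L=4 ×30, L=6 ×5
  A^-2: L=1 ×15, L=3 ×31, L=5 ×10
  A^-4: L=2 ×18, L=4 ×10
  A^-6: L=3 ×8
  A^-8: L=4 ×1
Each group contributes A^e * Σ count * d^(L-1):
Powers of d = -A^2 - A^-2: d^2 = A^4 + 2 + A^-4; d^3 = -A^6 - 3*A^2 - 3*A^-2 - A^-6; d^4 = A^8 + 4*A^4 + 6 + 4*A^-4 + A^-8; d^5 = -A^10 - 5*A^6 - 10*A^2 - 10*A^-2 - 5*A^-6 - A^-10; d^6 = A^12 + 6*A^8 + 15*A^4 + 20 + 15*A^-4 + 6*A^-8 + A^-12.
  A^8 * (d^5) = -A^18 - 5*A^14 - 10*A^10 - 10*A^6 - 5*A^2 - A^-2
  A^6 * (8*d^4) = 8*A^14 + 32*A^10 + 48*A^6 + 32*A^2 + 8*A^-2
  A^4 * (25*d^3 + 3*d^5) = -3*A^14 - 40*A^10 - 105*A^6 - 105*A^2 - 40*A^-2 - 3*A^-6
  A^2 * (40*d^2 + 15*d^4 + d^6) = A^14 + 21*A^10 + 115*A^6 + 190*A^2 + 115*A^-2 + 21*A^-6 + A^-10
  A^0 * (35*d + 30*d^3 + 5*d^5) = -5*A^10 - 55*A^6 - 175*A^2 - 175*A^-2 - 55*A^-6 - 5*A^-10
  A^-2 * (15 + 31*d^2 + 10*d^4) = 10*A^6 + 71*A^2 + 137*A^-2 + 71*A^-6 + 10*A^-10
  A^-4 * (18*d + 10*d^3) = -10*A^2 - 48*A^-2 - 48*A^-6 - 10*A^-10
  A^-6 * (8*d^2) = 8*A^-2 + 16*A^-6 + 8*A^-10
  A^-8 * (d^3) = -A^-2 - 3*A^-6 - 3*A^-10 - A^-14
Summing the groups: <K> = -A^18 + A^14 - 2*A^10 + 3*A^6 - 2*A^2 + 3*A^-2 - A^-6 + A^-10 - A^-14
Normalise by the writhe: (-A^3)^(-w) = (-A^3)^(2) = A^6, so f(A) = A^6 * <K> = -A^24 + A^20 - 2*A^16 + 3*A^12 - 2*A^8 + 3*A^4 - 1 + A^-4 - A^-8.
Substitute A = t^(-1/4), i.e. A^e → t^(-e/4): V(t) = -t^2 + t - 1 + 3*t^-1 - 2*t^-2 + 3*t^-3 - 2*t^-4 + t^-5 - t^-6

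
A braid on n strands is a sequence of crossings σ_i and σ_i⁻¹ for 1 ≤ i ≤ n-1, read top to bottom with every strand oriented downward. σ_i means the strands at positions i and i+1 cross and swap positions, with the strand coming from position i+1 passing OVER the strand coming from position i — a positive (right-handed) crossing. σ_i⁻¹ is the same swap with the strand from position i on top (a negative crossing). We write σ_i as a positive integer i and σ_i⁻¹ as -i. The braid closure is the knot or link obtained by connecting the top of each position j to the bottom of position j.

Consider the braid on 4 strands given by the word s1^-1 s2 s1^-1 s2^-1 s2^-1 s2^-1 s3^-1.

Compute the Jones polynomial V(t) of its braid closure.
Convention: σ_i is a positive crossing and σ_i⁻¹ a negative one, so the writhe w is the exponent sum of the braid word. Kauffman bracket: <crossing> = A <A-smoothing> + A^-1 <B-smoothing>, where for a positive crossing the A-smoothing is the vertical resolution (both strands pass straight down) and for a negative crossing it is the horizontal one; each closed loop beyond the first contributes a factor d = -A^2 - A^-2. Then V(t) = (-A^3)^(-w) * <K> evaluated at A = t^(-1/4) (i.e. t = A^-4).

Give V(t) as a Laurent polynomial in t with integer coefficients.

The presented braid s1^-1 s2 s1^-1 s2^-1 s2^-1 s2^-1 s3^-1 on 4 strands reduces by inverse Markov moves (closure unchanged at each step):
  Destabilize: the word has the form β·s3^-1 where s3^-1 occurs only as the final letter (β ∈ B_3); drop it and the last strand → 3 strands.
Reduced to β = s1^-1 s2 s1^-1 s2^-1 s2^-1 s2^-1 on 3 strands, 6 crossings.
Compute on β:
Braid: s1^-1 s2 s1^-1 s2^-1 s2^-1 s2^-1 on 3 strands, 6 crossings.
Writhe w = (#positive) - (#negative) = 1 - 5 = -4.
Computing the Kauffman bracket via state sum. There are 2^6 = 64 states.
Smooth each crossing (0=||, 1=⌣⌢); contribution A^(Σ sign_k(1-2s_k)) * d^(L-1).
Tabulate the states by total A-exponent and number of loops L (A-exp: L × count):
  A^6: L=4 ×1
  A^4: L=3 ×6
  A^2: L=2 ×12, L=4 ×3
  A^0: L=1 ×9, L=3 ×10, L=5 ×1
  A^-2: L=2 ×12, L=4 ×3
  A^-4: L=1 ×2, L=3 ×4
  A^-6: L=2 ×1
Each group contributes A^e * Σ count * d^(L-1):
Powers of d = -A^2 - A^-2: d^2 = A^4 + 2 + A^-4; d^3 = -A^6 - 3*A^2 - 3*A^-2 - A^-6; d^4 = A^8 + 4*A^4 + 6 + 4*A^-4 + A^-8.
  A^6 * (d^3) = -A^12 - 3*A^8 - 3*A^4 - 1
  A^4 * (6*d^2) = 6*A^8 + 12*A^4 + 6
  A^2 * (12*d + 3*d^3) = -3*A^8 - 21*A^4 - 21 - 3*A^-4
  A^0 * (9 + 10*d^2 + d^4) = A^8 + 14*A^4 + 35 + 14*A^-4 + A^-8
  A^-2 * (12*d + 3*d^3) = -3*A^4 - 21 - 21*A^-4 - 3*A^-8
  A^-4 * (2 + 4*d^2) = 4 + 10*A^-4 + 4*A^-8
  A^-6 * (d) = -A^-4 - A^-8
Summing the groups: <K> = -A^12 + A^8 - A^4 + 2 - A^-4 + A^-8
Normalise by the writhe: (-A^3)^(-w) = (-A^3)^(4) = A^12, so f(A) = A^12 * <K> = -A^24 + A^20 - A^16 + 2*A^12 - A^8 + A^4.
Substitute A = t^(-1/4), i.e. A^e → t^(-e/4): V(t) = t^-1 - t^-2 + 2*t^-3 - t^-4 + t^-5 - t^-6

Answer: t^-1 - t^-2 + 2*t^-3 - t^-4 + t^-5 - t^-6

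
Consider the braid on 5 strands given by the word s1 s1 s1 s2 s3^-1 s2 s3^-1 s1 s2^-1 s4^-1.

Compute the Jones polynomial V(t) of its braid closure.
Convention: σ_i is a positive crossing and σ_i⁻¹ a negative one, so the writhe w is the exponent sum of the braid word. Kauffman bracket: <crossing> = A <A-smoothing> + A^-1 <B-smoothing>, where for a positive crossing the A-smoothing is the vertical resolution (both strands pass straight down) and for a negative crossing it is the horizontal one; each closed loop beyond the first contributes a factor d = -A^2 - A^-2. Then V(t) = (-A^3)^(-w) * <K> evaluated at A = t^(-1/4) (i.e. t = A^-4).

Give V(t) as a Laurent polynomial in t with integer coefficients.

t^7 - 2*t^6 + 3*t^5 - 4*t^4 + 4*t^3 - 4*t^2 + 3*t - 1 + t^-1

Derivation:
The presented braid s1 s1 s1 s2 s3^-1 s2 s3^-1 s1 s2^-1 s4^-1 on 5 strands reduces by inverse Markov moves (closure unchanged at each step):
  Destabilize: the word has the form β·s4^-1 where s4^-1 occurs only as the final letter (β ∈ B_4); drop it and the last strand → 4 strands.
Reduced to β = s1 s1 s1 s2 s3^-1 s2 s3^-1 s1 s2^-1 on 4 strands, 9 crossings.
Compute on β:
Braid: s1 s1 s1 s2 s3^-1 s2 s3^-1 s1 s2^-1 on 4 strands, 9 crossings.
Writhe w = (#positive) - (#negative) = 6 - 3 = 3.
State-sum expansion of <K>. There are 2^9 = 512 states.
Smooth each crossing (0=||, 1=⌣⌢); contribution A^(Σ sign_k(1-2s_k)) * d^(L-1).
Tabulate the states by total A-exponent and number of loops L (A-exp: L × count):
  A^9: L=3 ×1
  A^7: L=2 ×7, L=4 ×2
  A^5: L=1 ×12, L=3 ×24
  A^3: L=2 ×66, L=4 ×18
  A^1: L=1 ×35, L=3 ×84, L=5 ×7
  A^-1: L=2 ×73, L=4 ×52, L=6 ×1
  A^-3: L=3 ×68, L=5 ×16
  A^-5: L=4 ×34, L=6 ×2
  A^-7: L=5 ×9
  A^-9: L=6 ×1
Each group contributes A^e * Σ count * d^(L-1):
Powers of d = -A^2 - A^-2: d^2 = A^4 + 2 + A^-4; d^3 = -A^6 - 3*A^2 - 3*A^-2 - A^-6; d^4 = A^8 + 4*A^4 + 6 + 4*A^-4 + A^-8; d^5 = -A^10 - 5*A^6 - 10*A^2 - 10*A^-2 - 5*A^-6 - A^-10.
  A^9 * (d^2) = A^13 + 2*A^9 + A^5
  A^7 * (7*d + 2*d^3) = -2*A^13 - 13*A^9 - 13*A^5 - 2*A
  A^5 * (12 + 24*d^2) = 24*A^9 + 60*A^5 + 24*A
  A^3 * (66*d + 18*d^3) = -18*A^9 - 120*A^5 - 120*A - 18*A^-3
  A^1 * (35 + 84*d^2 + 7*d^4) = 7*A^9 + 112*A^5 + 245*A + 112*A^-3 + 7*A^-7
  A^-1 * (73*d + 52*d^3 + d^5) = -A^9 - 57*A^5 - 239*A - 239*A^-3 - 57*A^-7 - A^-11
  A^-3 * (68*d^2 + 16*d^4) = 16*A^5 + 132*A + 232*A^-3 + 132*A^-7 + 16*A^-11
  A^-5 * (34*d^3 + 2*d^5) = -2*A^5 - 44*A - 122*A^-3 - 122*A^-7 - 44*A^-11 - 2*A^-15
  A^-7 * (9*d^4) = 9*A + 36*A^-3 + 54*A^-7 + 36*A^-11 + 9*A^-15
  A^-9 * (d^5) = -A - 5*A^-3 - 10*A^-7 - 10*A^-11 - 5*A^-15 - A^-19
Summing the groups: <K> = -A^13 + A^9 - 3*A^5 + 4*A - 4*A^-3 + 4*A^-7 - 3*A^-11 + 2*A^-15 - A^-19
Normalise by the writhe: (-A^3)^(-w) = (-A^3)^(-3) = -A^-9, so f(A) = -A^-9 * <K> = A^4 - 1 + 3*A^-4 - 4*A^-8 + 4*A^-12 - 4*A^-16 + 3*A^-20 - 2*A^-24 + A^-28.
Substitute A = t^(-1/4), i.e. A^e → t^(-e/4): V(t) = t^7 - 2*t^6 + 3*t^5 - 4*t^4 + 4*t^3 - 4*t^2 + 3*t - 1 + t^-1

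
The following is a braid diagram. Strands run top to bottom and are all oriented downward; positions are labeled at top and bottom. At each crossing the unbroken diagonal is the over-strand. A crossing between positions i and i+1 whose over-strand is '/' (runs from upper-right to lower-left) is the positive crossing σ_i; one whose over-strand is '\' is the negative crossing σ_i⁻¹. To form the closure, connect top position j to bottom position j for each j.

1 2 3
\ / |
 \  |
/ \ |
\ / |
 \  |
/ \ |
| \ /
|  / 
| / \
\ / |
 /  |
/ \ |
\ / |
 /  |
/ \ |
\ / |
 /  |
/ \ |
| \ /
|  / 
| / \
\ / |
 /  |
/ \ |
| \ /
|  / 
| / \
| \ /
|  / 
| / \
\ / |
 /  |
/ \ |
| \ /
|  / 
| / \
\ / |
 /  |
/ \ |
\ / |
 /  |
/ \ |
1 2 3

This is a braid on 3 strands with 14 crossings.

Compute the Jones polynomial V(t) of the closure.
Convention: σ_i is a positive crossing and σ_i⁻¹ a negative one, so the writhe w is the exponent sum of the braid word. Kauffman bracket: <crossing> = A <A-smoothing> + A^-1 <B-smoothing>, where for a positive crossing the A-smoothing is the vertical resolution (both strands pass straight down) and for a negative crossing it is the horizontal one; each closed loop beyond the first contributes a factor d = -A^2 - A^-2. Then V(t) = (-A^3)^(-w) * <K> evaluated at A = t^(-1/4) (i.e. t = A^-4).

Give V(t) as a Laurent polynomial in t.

-t^10 + t^6 + t^4

Derivation:
Reading the diagram top to bottom ('/'-over between positions i,i+1 = s_i, '\'-over = s_i^-1): braid word = s1^-1 s1^-1 s2 s1 s1 s1 s2 s1 s2 s2 s1 s2 s1 s1.
The presented braid s1^-1 s1^-1 s2 s1 s1 s1 s2 s1 s2 s2 s1 s2 s1 s1 on 3 strands reduces by inverse Markov moves (closure unchanged at each step):
  Deconjugate: the word is γ·β·γ⁻¹ with γ = s1^-1 s1^-1 (prefix) and γ⁻¹ = s1 s1 (suffix); strip both.
Reduced to β = s2 s1 s1 s1 s2 s1 s2 s2 s1 s2 on 3 strands, 10 crossings.
Compute on β:
Braid: s2 s1 s1 s1 s2 s1 s2 s2 s1 s2 on 3 strands, 10 crossings.
Writhe w = (#positive) - (#negative) = 10 - 0 = 10.
State-sum expansion of <K>. There are 2^10 = 1024 states.
Smooth each crossing (0=||, 1=⌣⌢); contribution A^(Σ sign_k(1-2s_k)) * d^(L-1).
Tabulate the states by total A-exponent and number of loops L (A-exp: L × count):
  A^10: L=3 ×1
  A^8: L=2 ×10
  A^6: L=1 ×25, L=3 ×20
  A^4: L=2 ×100, L=4 ×20
  A^2: L=1 ×36, L=3 ×164, L=5 ×10
  A^0: L=2 ×108, L=4 ×142, L=6 ×2
  A^-2: L=1 ×12, L=3 ×129, L=5 ×69
  A^-4: L=2 ×24, L=4 ×78, L=6 ×18
  A^-6: L=3 ×19, L=5 ×24, L=7 ×2
  A^-8: L=4 ×7, L=6 ×3
  A^-10: L=5 ×1
Each group contributes A^e * Σ count * d^(L-1):
Powers of d = -A^2 - A^-2: d^2 = A^4 + 2 + A^-4; d^3 = -A^6 - 3*A^2 - 3*A^-2 - A^-6; d^4 = A^8 + 4*A^4 + 6 + 4*A^-4 + A^-8; d^5 = -A^10 - 5*A^6 - 10*A^2 - 10*A^-2 - 5*A^-6 - A^-10; d^6 = A^12 + 6*A^8 + 15*A^4 + 20 + 15*A^-4 + 6*A^-8 + A^-12.
  A^10 * (d^2) = A^14 + 2*A^10 + A^6
  A^8 * (10*d) = -10*A^10 - 10*A^6
  A^6 * (25 + 20*d^2) = 20*A^10 + 65*A^6 + 20*A^2
  A^4 * (100*d + 20*d^3) = -20*A^10 - 160*A^6 - 160*A^2 - 20*A^-2
  A^2 * (36 + 164*d^2 + 10*d^4) = 10*A^10 + 204*A^6 + 424*A^2 + 204*A^-2 + 10*A^-6
  A^0 * (108*d + 142*d^3 + 2*d^5) = -2*A^10 - 152*A^6 - 554*A^2 - 554*A^-2 - 152*A^-6 - 2*A^-10
  A^-2 * (12 + 129*d^2 + 69*d^4) = 69*A^6 + 405*A^2 + 684*A^-2 + 405*A^-6 + 69*A^-10
  A^-4 * (24*d + 78*d^3 + 18*d^5) = -18*A^6 - 168*A^2 - 438*A^-2 - 438*A^-6 - 168*A^-10 - 18*A^-14
  A^-6 * (19*d^2 + 24*d^4 + 2*d^6) = 2*A^6 + 36*A^2 + 145*A^-2 + 222*A^-6 + 145*A^-10 + 36*A^-14 + 2*A^-18
  A^-8 * (7*d^3 + 3*d^5) = -3*A^2 - 22*A^-2 - 51*A^-6 - 51*A^-10 - 22*A^-14 - 3*A^-18
  A^-10 * (d^4) = A^-2 + 4*A^-6 + 6*A^-10 + 4*A^-14 + A^-18
Summing the groups: <K> = A^14 + A^6 - A^-10
Normalise by the writhe: (-A^3)^(-w) = (-A^3)^(-10) = A^-30, so f(A) = A^-30 * <K> = A^-16 + A^-24 - A^-40.
Substitute A = t^(-1/4), i.e. A^e → t^(-e/4): V(t) = -t^10 + t^6 + t^4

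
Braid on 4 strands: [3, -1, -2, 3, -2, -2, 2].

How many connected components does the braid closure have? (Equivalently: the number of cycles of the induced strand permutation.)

Track the strand permutation on 4 strands, starting from identity.
  step 1: s3 swaps positions 3,4 -> [1 2 4 3]
  step 2: s1^-1 swaps positions 1,2 -> [2 1 4 3]
  step 3: s2^-1 swaps positions 2,3 -> [2 4 1 3]
  step 4: s3 swaps positions 3,4 -> [2 4 3 1]
  step 5: s2^-1 swaps positions 2,3 -> [2 3 4 1]
  step 6: s2^-1 swaps positions 2,3 -> [2 4 3 1]
  step 7: s2 swaps positions 2,3 -> [2 3 4 1]
Final permutation (position -> original strand): [2 3 4 1]
Closure components = cycle count of this permutation = 1.

Answer: 1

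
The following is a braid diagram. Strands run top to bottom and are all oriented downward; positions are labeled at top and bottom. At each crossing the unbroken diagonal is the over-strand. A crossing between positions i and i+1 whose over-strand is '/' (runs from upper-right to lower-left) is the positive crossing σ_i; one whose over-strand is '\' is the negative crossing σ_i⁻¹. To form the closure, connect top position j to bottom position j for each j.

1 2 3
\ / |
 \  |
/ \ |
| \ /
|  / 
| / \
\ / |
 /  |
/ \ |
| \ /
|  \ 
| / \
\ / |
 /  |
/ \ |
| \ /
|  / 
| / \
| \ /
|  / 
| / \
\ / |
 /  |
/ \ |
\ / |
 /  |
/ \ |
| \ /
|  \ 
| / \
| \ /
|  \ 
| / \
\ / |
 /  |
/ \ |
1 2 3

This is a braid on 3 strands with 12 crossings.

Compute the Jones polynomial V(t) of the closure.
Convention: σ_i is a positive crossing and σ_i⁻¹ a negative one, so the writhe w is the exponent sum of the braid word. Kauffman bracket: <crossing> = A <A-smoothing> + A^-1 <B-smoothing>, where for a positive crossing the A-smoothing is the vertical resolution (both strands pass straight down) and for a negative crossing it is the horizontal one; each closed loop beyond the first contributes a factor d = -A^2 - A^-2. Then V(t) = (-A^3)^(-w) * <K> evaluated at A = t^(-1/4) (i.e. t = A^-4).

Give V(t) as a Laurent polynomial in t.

Reading the diagram top to bottom ('/'-over between positions i,i+1 = s_i, '\'-over = s_i^-1): braid word = s1^-1 s2 s1 s2^-1 s1 s2 s2 s1 s1 s2^-1 s2^-1 s1.
The presented braid s1^-1 s2 s1 s2^-1 s1 s2 s2 s1 s1 s2^-1 s2^-1 s1 on 3 strands reduces by inverse Markov moves (closure unchanged at each step):
  Deconjugate: the word is γ·β·γ⁻¹ with γ = s1^-1 s2 (prefix) and γ⁻¹ = s2^-1 s1 (suffix); strip both.
Reduced to β = s1 s2^-1 s1 s2 s2 s1 s1 s2^-1 on 3 strands, 8 crossings.
Compute on β:
Braid: s1 s2^-1 s1 s2 s2 s1 s1 s2^-1 on 3 strands, 8 crossings.
Writhe w = (#positive) - (#negative) = 6 - 2 = 4.
Enumerate smoothing states for the bracket polynomial. There are 2^8 = 256 states.
Smooth each crossing (0=||, 1=⌣⌢); contribution A^(Σ sign_k(1-2s_k)) * d^(L-1).
Tabulate the states by total A-exponent and number of loops L (A-exp: L × count):
  A^8: L=3 ×1
  A^6: L=2 ×6, L=4 ×2
  A^4: L=1 ×11, L=3 ×16, L=5 ×1
  A^2: L=2 ×47, L=4 ×9
  A^0: L=1 ×26, L=3 ×43, L=5 ×1
  A^-2: L=2 ×41, L=4 ×15
  A^-4: L=3 ×26, L=5 ×2
  A^-6: L=4 ×8
  A^-8: L=5 ×1
Each group contributes A^e * Σ count * d^(L-1):
Powers of d = -A^2 - A^-2: d^2 = A^4 + 2 + A^-4; d^3 = -A^6 - 3*A^2 - 3*A^-2 - A^-6; d^4 = A^8 + 4*A^4 + 6 + 4*A^-4 + A^-8.
  A^8 * (d^2) = A^12 + 2*A^8 + A^4
  A^6 * (6*d + 2*d^3) = -2*A^12 - 12*A^8 - 12*A^4 - 2
  A^4 * (11 + 16*d^2 + d^4) = A^12 + 20*A^8 + 49*A^4 + 20 + A^-4
  A^2 * (47*d + 9*d^3) = -9*A^8 - 74*A^4 - 74 - 9*A^-4
  A^0 * (26 + 43*d^2 + d^4) = A^8 + 47*A^4 + 118 + 47*A^-4 + A^-8
  A^-2 * (41*d + 15*d^3) = -15*A^4 - 86 - 86*A^-4 - 15*A^-8
  A^-4 * (26*d^2 + 2*d^4) = 2*A^4 + 34 + 64*A^-4 + 34*A^-8 + 2*A^-12
  A^-6 * (8*d^3) = -8 - 24*A^-4 - 24*A^-8 - 8*A^-12
  A^-8 * (d^4) = 1 + 4*A^-4 + 6*A^-8 + 4*A^-12 + A^-16
Summing the groups: <K> = 2*A^8 - 2*A^4 + 3 - 3*A^-4 + 2*A^-8 - 2*A^-12 + A^-16
Normalise by the writhe: (-A^3)^(-w) = (-A^3)^(-4) = A^-12, so f(A) = A^-12 * <K> = 2*A^-4 - 2*A^-8 + 3*A^-12 - 3*A^-16 + 2*A^-20 - 2*A^-24 + A^-28.
Substitute A = t^(-1/4), i.e. A^e → t^(-e/4): V(t) = t^7 - 2*t^6 + 2*t^5 - 3*t^4 + 3*t^3 - 2*t^2 + 2*t

Answer: t^7 - 2*t^6 + 2*t^5 - 3*t^4 + 3*t^3 - 2*t^2 + 2*t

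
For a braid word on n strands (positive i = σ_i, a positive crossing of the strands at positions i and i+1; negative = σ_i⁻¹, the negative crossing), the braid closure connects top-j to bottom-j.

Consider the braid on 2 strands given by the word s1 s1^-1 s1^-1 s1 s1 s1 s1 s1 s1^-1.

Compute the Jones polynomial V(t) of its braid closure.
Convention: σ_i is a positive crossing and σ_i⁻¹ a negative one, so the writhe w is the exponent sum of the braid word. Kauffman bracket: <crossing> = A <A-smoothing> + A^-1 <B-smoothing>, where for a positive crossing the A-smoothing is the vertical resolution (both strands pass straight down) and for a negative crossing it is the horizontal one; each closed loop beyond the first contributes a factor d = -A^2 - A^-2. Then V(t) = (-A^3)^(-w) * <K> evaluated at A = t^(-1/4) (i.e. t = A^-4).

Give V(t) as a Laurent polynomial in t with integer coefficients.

-t^4 + t^3 + t

Derivation:
The presented braid s1 s1^-1 s1^-1 s1 s1 s1 s1 s1 s1^-1 on 2 strands reduces by inverse Markov moves (closure unchanged at each step):
  Deconjugate: the word is γ·β·γ⁻¹ with γ = s1 s1^-1 (prefix) and γ⁻¹ = s1 s1^-1 (suffix); strip both.
  Deconjugate: the word is γ·β·γ⁻¹ with γ = s1^-1 (prefix) and γ⁻¹ = s1 (suffix); strip both.
Reduced to β = s1 s1 s1 on 2 strands, 3 crossings.
Compute on β:
Braid: s1 s1 s1 on 2 strands, 3 crossings.
Writhe w = (#positive) - (#negative) = 3 - 0 = 3.
Enumerate smoothing states for the bracket polynomial. There are 2^3 = 8 states.
For each crossing: s=0 is the vertical smoothing, s=1 horizontal. Crossing k contributes A^(sign_k * (1 - 2*s_k)); loop factor d = -A^2 - A^-2.
  state 000: A-exp=+3, loops=2, term = A^3 * d^1
  state 001: A-exp=+1, loops=1, term = A^1 * d^0
  state 010: A-exp=+1, loops=1, term = A^1 * d^0
  state 011: A-exp=-1, loops=2, term = A^-1 * d^1
  state 100: A-exp=+1, loops=1, term = A^1 * d^0
  state 101: A-exp=-1, loops=2, term = A^-1 * d^1
  state 110: A-exp=-1, loops=2, term = A^-1 * d^1
  state 111: A-exp=-3, loops=3, term = A^-3 * d^2
Collect the terms by A-exponent (count of states per loop number):
Powers of d = -A^2 - A^-2: d^2 = A^4 + 2 + A^-4.
  A^3 * (d) = -A^5 - A
  A^1 * (3) = 3*A
  A^-1 * (3*d) = -3*A - 3*A^-3
  A^-3 * (d^2) = A + 2*A^-3 + A^-7
Summing the groups: <K> = -A^5 - A^-3 + A^-7
Normalise by the writhe: (-A^3)^(-w) = (-A^3)^(-3) = -A^-9, so f(A) = -A^-9 * <K> = A^-4 + A^-12 - A^-16.
Substitute A = t^(-1/4), i.e. A^e → t^(-e/4): V(t) = -t^4 + t^3 + t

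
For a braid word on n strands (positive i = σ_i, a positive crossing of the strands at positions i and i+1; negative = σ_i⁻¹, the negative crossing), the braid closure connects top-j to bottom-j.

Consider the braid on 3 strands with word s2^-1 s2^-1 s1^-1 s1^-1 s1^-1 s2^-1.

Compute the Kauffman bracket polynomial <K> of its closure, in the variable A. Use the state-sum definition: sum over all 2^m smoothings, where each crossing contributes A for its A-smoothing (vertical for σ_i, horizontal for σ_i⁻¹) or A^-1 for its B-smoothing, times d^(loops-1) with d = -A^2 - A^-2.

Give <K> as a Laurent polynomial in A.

A^14 - 2*A^10 + A^6 - 2*A^2 + 2*A^-2 + A^-10

Derivation:
Braid: s2^-1 s2^-1 s1^-1 s1^-1 s1^-1 s2^-1 on 3 strands, 6 crossings.
Writhe w = (#positive) - (#negative) = 0 - 6 = -6.
Computing the Kauffman bracket via state sum. There are 2^6 = 64 states.
Each crossing splits two ways (0=vertical, 1=horizontal). The state's weight is A^(#A-smoothings - #B-smoothings) * d^(loops - 1).
Tabulate the states by total A-exponent and number of loops L (A-exp: L × count):
  A^6: L=5 ×1
  A^4: L=4 ×6
  A^2: L=3 ×15
  A^0: L=2 ×18, L=4 ×2
  A^-2: L=1 ×9, L=3 ×6
  A^-4: L=2 ×6
  A^-6: L=3 ×1
Each group contributes A^e * Σ count * d^(L-1):
Powers of d = -A^2 - A^-2: d^2 = A^4 + 2 + A^-4; d^3 = -A^6 - 3*A^2 - 3*A^-2 - A^-6; d^4 = A^8 + 4*A^4 + 6 + 4*A^-4 + A^-8.
  A^6 * (d^4) = A^14 + 4*A^10 + 6*A^6 + 4*A^2 + A^-2
  A^4 * (6*d^3) = -6*A^10 - 18*A^6 - 18*A^2 - 6*A^-2
  A^2 * (15*d^2) = 15*A^6 + 30*A^2 + 15*A^-2
  A^0 * (18*d + 2*d^3) = -2*A^6 - 24*A^2 - 24*A^-2 - 2*A^-6
  A^-2 * (9 + 6*d^2) = 6*A^2 + 21*A^-2 + 6*A^-6
  A^-4 * (6*d) = -6*A^-2 - 6*A^-6
  A^-6 * (d^2) = A^-2 + 2*A^-6 + A^-10
Summing the groups: <K> = A^14 - 2*A^10 + A^6 - 2*A^2 + 2*A^-2 + A^-10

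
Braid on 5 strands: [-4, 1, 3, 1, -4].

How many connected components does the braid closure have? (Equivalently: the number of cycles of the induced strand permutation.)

4

Derivation:
Track the strand permutation on 5 strands, starting from identity.
  step 1: s4^-1 swaps positions 4,5 -> [1 2 3 5 4]
  step 2: s1 swaps positions 1,2 -> [2 1 3 5 4]
  step 3: s3 swaps positions 3,4 -> [2 1 5 3 4]
  step 4: s1 swaps positions 1,2 -> [1 2 5 3 4]
  step 5: s4^-1 swaps positions 4,5 -> [1 2 5 4 3]
Final permutation (position -> original strand): [1 2 5 4 3]
Closure components = cycle count of this permutation = 4.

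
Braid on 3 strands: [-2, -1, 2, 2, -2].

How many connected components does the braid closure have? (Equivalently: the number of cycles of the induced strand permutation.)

2

Derivation:
Track the strand permutation on 3 strands, starting from identity.
  step 1: s2^-1 swaps positions 2,3 -> [1 3 2]
  step 2: s1^-1 swaps positions 1,2 -> [3 1 2]
  step 3: s2 swaps positions 2,3 -> [3 2 1]
  step 4: s2 swaps positions 2,3 -> [3 1 2]
  step 5: s2^-1 swaps positions 2,3 -> [3 2 1]
Final permutation (position -> original strand): [3 2 1]
Closure components = cycle count of this permutation = 2.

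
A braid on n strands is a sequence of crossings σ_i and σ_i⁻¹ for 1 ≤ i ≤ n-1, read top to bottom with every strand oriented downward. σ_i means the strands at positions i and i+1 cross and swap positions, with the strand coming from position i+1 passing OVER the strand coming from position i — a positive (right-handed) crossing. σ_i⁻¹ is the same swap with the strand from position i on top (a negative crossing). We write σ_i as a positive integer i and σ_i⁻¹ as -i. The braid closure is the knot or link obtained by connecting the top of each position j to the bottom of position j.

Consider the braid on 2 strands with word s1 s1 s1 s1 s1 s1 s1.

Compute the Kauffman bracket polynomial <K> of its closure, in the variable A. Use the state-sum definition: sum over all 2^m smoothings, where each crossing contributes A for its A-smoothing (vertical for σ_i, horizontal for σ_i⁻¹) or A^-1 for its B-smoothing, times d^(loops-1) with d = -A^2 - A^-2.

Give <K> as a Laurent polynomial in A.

Braid: s1 s1 s1 s1 s1 s1 s1 on 2 strands, 7 crossings.
Writhe w = (#positive) - (#negative) = 7 - 0 = 7.
Computing the Kauffman bracket via state sum. There are 2^7 = 128 states.
Each crossing splits two ways (0=vertical, 1=horizontal). The state's weight is A^(#A-smoothings - #B-smoothings) * d^(loops - 1).
Tabulate the states by total A-exponent and number of loops L (A-exp: L × count):
  A^7: L=2 ×1
  A^5: L=1 ×7
  A^3: L=2 ×21
  A^1: L=3 ×35
  A^-1: L=4 ×35
  A^-3: L=5 ×21
  A^-5: L=6 ×7
  A^-7: L=7 ×1
Each group contributes A^e * Σ count * d^(L-1):
Powers of d = -A^2 - A^-2: d^2 = A^4 + 2 + A^-4; d^3 = -A^6 - 3*A^2 - 3*A^-2 - A^-6; d^4 = A^8 + 4*A^4 + 6 + 4*A^-4 + A^-8; d^5 = -A^10 - 5*A^6 - 10*A^2 - 10*A^-2 - 5*A^-6 - A^-10; d^6 = A^12 + 6*A^8 + 15*A^4 + 20 + 15*A^-4 + 6*A^-8 + A^-12.
  A^7 * (d) = -A^9 - A^5
  A^5 * (7) = 7*A^5
  A^3 * (21*d) = -21*A^5 - 21*A
  A^1 * (35*d^2) = 35*A^5 + 70*A + 35*A^-3
  A^-1 * (35*d^3) = -35*A^5 - 105*A - 105*A^-3 - 35*A^-7
  A^-3 * (21*d^4) = 21*A^5 + 84*A + 126*A^-3 + 84*A^-7 + 21*A^-11
  A^-5 * (7*d^5) = -7*A^5 - 35*A - 70*A^-3 - 70*A^-7 - 35*A^-11 - 7*A^-15
  A^-7 * (d^6) = A^5 + 6*A + 15*A^-3 + 20*A^-7 + 15*A^-11 + 6*A^-15 + A^-19
Summing the groups: <K> = -A^9 - A + A^-3 - A^-7 + A^-11 - A^-15 + A^-19

Answer: -A^9 - A + A^-3 - A^-7 + A^-11 - A^-15 + A^-19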